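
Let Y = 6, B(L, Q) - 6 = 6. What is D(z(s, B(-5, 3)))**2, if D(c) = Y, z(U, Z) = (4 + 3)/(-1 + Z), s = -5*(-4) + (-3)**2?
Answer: 36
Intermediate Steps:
B(L, Q) = 12 (B(L, Q) = 6 + 6 = 12)
s = 29 (s = 20 + 9 = 29)
z(U, Z) = 7/(-1 + Z)
D(c) = 6
D(z(s, B(-5, 3)))**2 = 6**2 = 36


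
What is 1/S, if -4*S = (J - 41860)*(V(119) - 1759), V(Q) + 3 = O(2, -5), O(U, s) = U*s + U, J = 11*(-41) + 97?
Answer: -1/18679695 ≈ -5.3534e-8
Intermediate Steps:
J = -354 (J = -451 + 97 = -354)
O(U, s) = U + U*s
V(Q) = -11 (V(Q) = -3 + 2*(1 - 5) = -3 + 2*(-4) = -3 - 8 = -11)
S = -18679695 (S = -(-354 - 41860)*(-11 - 1759)/4 = -(-21107)*(-1770)/2 = -¼*74718780 = -18679695)
1/S = 1/(-18679695) = -1/18679695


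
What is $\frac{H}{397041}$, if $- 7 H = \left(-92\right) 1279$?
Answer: $\frac{117668}{2779287} \approx 0.042337$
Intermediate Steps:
$H = \frac{117668}{7}$ ($H = - \frac{\left(-92\right) 1279}{7} = \left(- \frac{1}{7}\right) \left(-117668\right) = \frac{117668}{7} \approx 16810.0$)
$\frac{H}{397041} = \frac{117668}{7 \cdot 397041} = \frac{117668}{7} \cdot \frac{1}{397041} = \frac{117668}{2779287}$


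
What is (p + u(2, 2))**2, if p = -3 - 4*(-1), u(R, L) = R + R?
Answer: 25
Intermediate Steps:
u(R, L) = 2*R
p = 1 (p = -3 + 4 = 1)
(p + u(2, 2))**2 = (1 + 2*2)**2 = (1 + 4)**2 = 5**2 = 25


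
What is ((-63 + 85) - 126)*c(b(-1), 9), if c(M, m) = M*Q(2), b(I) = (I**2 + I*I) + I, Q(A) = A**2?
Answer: -416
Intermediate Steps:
b(I) = I + 2*I**2 (b(I) = (I**2 + I**2) + I = 2*I**2 + I = I + 2*I**2)
c(M, m) = 4*M (c(M, m) = M*2**2 = M*4 = 4*M)
((-63 + 85) - 126)*c(b(-1), 9) = ((-63 + 85) - 126)*(4*(-(1 + 2*(-1)))) = (22 - 126)*(4*(-(1 - 2))) = -416*(-1*(-1)) = -416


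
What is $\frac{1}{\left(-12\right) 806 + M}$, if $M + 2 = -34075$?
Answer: $- \frac{1}{43749} \approx -2.2858 \cdot 10^{-5}$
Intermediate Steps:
$M = -34077$ ($M = -2 - 34075 = -34077$)
$\frac{1}{\left(-12\right) 806 + M} = \frac{1}{\left(-12\right) 806 - 34077} = \frac{1}{-9672 - 34077} = \frac{1}{-43749} = - \frac{1}{43749}$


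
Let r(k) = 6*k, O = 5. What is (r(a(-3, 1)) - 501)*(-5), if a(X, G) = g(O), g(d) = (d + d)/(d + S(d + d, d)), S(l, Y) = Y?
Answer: 2475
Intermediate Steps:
g(d) = 1 (g(d) = (d + d)/(d + d) = (2*d)/((2*d)) = (2*d)*(1/(2*d)) = 1)
a(X, G) = 1
(r(a(-3, 1)) - 501)*(-5) = (6*1 - 501)*(-5) = (6 - 501)*(-5) = -495*(-5) = 2475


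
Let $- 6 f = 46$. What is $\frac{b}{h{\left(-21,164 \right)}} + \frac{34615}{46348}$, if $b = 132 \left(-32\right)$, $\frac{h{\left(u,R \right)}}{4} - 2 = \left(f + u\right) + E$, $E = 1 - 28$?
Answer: $\frac{152403479}{7462028} \approx 20.424$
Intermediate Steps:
$f = - \frac{23}{3}$ ($f = \left(- \frac{1}{6}\right) 46 = - \frac{23}{3} \approx -7.6667$)
$E = -27$ ($E = 1 - 28 = -27$)
$h{\left(u,R \right)} = - \frac{392}{3} + 4 u$ ($h{\left(u,R \right)} = 8 + 4 \left(\left(- \frac{23}{3} + u\right) - 27\right) = 8 + 4 \left(- \frac{104}{3} + u\right) = 8 + \left(- \frac{416}{3} + 4 u\right) = - \frac{392}{3} + 4 u$)
$b = -4224$
$\frac{b}{h{\left(-21,164 \right)}} + \frac{34615}{46348} = - \frac{4224}{- \frac{392}{3} + 4 \left(-21\right)} + \frac{34615}{46348} = - \frac{4224}{- \frac{392}{3} - 84} + 34615 \cdot \frac{1}{46348} = - \frac{4224}{- \frac{644}{3}} + \frac{34615}{46348} = \left(-4224\right) \left(- \frac{3}{644}\right) + \frac{34615}{46348} = \frac{3168}{161} + \frac{34615}{46348} = \frac{152403479}{7462028}$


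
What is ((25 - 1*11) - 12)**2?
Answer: 4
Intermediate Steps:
((25 - 1*11) - 12)**2 = ((25 - 11) - 12)**2 = (14 - 12)**2 = 2**2 = 4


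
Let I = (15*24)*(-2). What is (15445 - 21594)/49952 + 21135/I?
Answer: -4417345/149856 ≈ -29.477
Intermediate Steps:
I = -720 (I = 360*(-2) = -720)
(15445 - 21594)/49952 + 21135/I = (15445 - 21594)/49952 + 21135/(-720) = -6149*1/49952 + 21135*(-1/720) = -6149/49952 - 1409/48 = -4417345/149856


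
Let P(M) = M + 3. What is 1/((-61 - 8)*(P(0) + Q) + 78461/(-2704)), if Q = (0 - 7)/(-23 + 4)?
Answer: -51376/13431623 ≈ -0.0038250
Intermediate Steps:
P(M) = 3 + M
Q = 7/19 (Q = -7/(-19) = -7*(-1/19) = 7/19 ≈ 0.36842)
1/((-61 - 8)*(P(0) + Q) + 78461/(-2704)) = 1/((-61 - 8)*((3 + 0) + 7/19) + 78461/(-2704)) = 1/(-69*(3 + 7/19) + 78461*(-1/2704)) = 1/(-69*64/19 - 78461/2704) = 1/(-4416/19 - 78461/2704) = 1/(-13431623/51376) = -51376/13431623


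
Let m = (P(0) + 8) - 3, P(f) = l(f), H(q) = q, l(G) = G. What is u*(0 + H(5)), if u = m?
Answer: 25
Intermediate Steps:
P(f) = f
m = 5 (m = (0 + 8) - 3 = 8 - 3 = 5)
u = 5
u*(0 + H(5)) = 5*(0 + 5) = 5*5 = 25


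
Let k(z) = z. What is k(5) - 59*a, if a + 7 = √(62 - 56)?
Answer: 418 - 59*√6 ≈ 273.48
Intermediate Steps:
a = -7 + √6 (a = -7 + √(62 - 56) = -7 + √6 ≈ -4.5505)
k(5) - 59*a = 5 - 59*(-7 + √6) = 5 + (413 - 59*√6) = 418 - 59*√6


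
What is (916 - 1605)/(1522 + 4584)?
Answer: -689/6106 ≈ -0.11284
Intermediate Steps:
(916 - 1605)/(1522 + 4584) = -689/6106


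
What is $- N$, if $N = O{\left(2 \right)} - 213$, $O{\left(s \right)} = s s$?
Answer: $209$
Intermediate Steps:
$O{\left(s \right)} = s^{2}$
$N = -209$ ($N = 2^{2} - 213 = 4 - 213 = -209$)
$- N = \left(-1\right) \left(-209\right) = 209$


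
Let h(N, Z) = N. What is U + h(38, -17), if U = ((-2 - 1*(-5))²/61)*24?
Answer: 2534/61 ≈ 41.541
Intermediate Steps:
U = 216/61 (U = ((-2 + 5)²*(1/61))*24 = (3²*(1/61))*24 = (9*(1/61))*24 = (9/61)*24 = 216/61 ≈ 3.5410)
U + h(38, -17) = 216/61 + 38 = 2534/61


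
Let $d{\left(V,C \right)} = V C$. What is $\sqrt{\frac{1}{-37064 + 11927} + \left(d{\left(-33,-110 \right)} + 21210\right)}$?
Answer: $\frac{\sqrt{35590975503}}{1197} \approx 157.61$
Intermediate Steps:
$d{\left(V,C \right)} = C V$
$\sqrt{\frac{1}{-37064 + 11927} + \left(d{\left(-33,-110 \right)} + 21210\right)} = \sqrt{\frac{1}{-37064 + 11927} + \left(\left(-110\right) \left(-33\right) + 21210\right)} = \sqrt{\frac{1}{-25137} + \left(3630 + 21210\right)} = \sqrt{- \frac{1}{25137} + 24840} = \sqrt{\frac{624403079}{25137}} = \frac{\sqrt{35590975503}}{1197}$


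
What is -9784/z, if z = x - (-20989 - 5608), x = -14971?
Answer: -4892/5813 ≈ -0.84156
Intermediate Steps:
z = 11626 (z = -14971 - (-20989 - 5608) = -14971 - 1*(-26597) = -14971 + 26597 = 11626)
-9784/z = -9784/11626 = -9784*1/11626 = -4892/5813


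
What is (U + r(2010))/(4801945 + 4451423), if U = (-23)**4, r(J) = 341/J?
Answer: 562480751/18599269680 ≈ 0.030242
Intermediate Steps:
U = 279841
(U + r(2010))/(4801945 + 4451423) = (279841 + 341/2010)/(4801945 + 4451423) = (279841 + 341*(1/2010))/9253368 = (279841 + 341/2010)*(1/9253368) = (562480751/2010)*(1/9253368) = 562480751/18599269680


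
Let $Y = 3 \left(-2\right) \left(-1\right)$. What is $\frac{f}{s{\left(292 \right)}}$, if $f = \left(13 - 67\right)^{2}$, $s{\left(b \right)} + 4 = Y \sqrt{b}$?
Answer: $\frac{729}{656} + \frac{2187 \sqrt{73}}{656} \approx 29.596$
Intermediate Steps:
$Y = 6$ ($Y = \left(-6\right) \left(-1\right) = 6$)
$s{\left(b \right)} = -4 + 6 \sqrt{b}$
$f = 2916$ ($f = \left(-54\right)^{2} = 2916$)
$\frac{f}{s{\left(292 \right)}} = \frac{2916}{-4 + 6 \sqrt{292}} = \frac{2916}{-4 + 6 \cdot 2 \sqrt{73}} = \frac{2916}{-4 + 12 \sqrt{73}}$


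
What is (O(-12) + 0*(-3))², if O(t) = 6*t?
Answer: 5184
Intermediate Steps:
(O(-12) + 0*(-3))² = (6*(-12) + 0*(-3))² = (-72 + 0)² = (-72)² = 5184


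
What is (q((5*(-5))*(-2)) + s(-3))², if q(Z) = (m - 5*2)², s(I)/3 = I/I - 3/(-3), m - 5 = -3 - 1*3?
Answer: 16129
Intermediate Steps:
m = -1 (m = 5 + (-3 - 1*3) = 5 + (-3 - 3) = 5 - 6 = -1)
s(I) = 6 (s(I) = 3*(I/I - 3/(-3)) = 3*(1 - 3*(-⅓)) = 3*(1 + 1) = 3*2 = 6)
q(Z) = 121 (q(Z) = (-1 - 5*2)² = (-1 - 10)² = (-11)² = 121)
(q((5*(-5))*(-2)) + s(-3))² = (121 + 6)² = 127² = 16129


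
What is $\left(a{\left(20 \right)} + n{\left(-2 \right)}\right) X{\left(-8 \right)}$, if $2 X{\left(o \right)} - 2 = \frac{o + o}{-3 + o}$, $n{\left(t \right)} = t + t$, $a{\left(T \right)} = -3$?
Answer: $- \frac{133}{11} \approx -12.091$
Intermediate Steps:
$n{\left(t \right)} = 2 t$
$X{\left(o \right)} = 1 + \frac{o}{-3 + o}$ ($X{\left(o \right)} = 1 + \frac{\left(o + o\right) \frac{1}{-3 + o}}{2} = 1 + \frac{2 o \frac{1}{-3 + o}}{2} = 1 + \frac{o}{-3 + o}$)
$\left(a{\left(20 \right)} + n{\left(-2 \right)}\right) X{\left(-8 \right)} = \left(-3 + 2 \left(-2\right)\right) \frac{-3 + 2 \left(-8\right)}{-3 - 8} = \left(-3 - 4\right) \frac{-3 - 16}{-11} = - 7 \left(\left(- \frac{1}{11}\right) \left(-19\right)\right) = \left(-7\right) \frac{19}{11} = - \frac{133}{11}$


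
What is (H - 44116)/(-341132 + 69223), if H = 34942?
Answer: 834/24719 ≈ 0.033739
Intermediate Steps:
(H - 44116)/(-341132 + 69223) = (34942 - 44116)/(-341132 + 69223) = -9174/(-271909) = -9174*(-1/271909) = 834/24719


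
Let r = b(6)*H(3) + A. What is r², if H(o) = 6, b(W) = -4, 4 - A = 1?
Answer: 441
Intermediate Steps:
A = 3 (A = 4 - 1*1 = 4 - 1 = 3)
r = -21 (r = -4*6 + 3 = -24 + 3 = -21)
r² = (-21)² = 441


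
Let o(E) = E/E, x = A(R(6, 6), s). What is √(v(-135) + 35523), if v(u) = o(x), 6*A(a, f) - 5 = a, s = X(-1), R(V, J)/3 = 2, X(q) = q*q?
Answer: 2*√8881 ≈ 188.48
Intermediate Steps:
X(q) = q²
R(V, J) = 6 (R(V, J) = 3*2 = 6)
s = 1 (s = (-1)² = 1)
A(a, f) = ⅚ + a/6
x = 11/6 (x = ⅚ + (⅙)*6 = ⅚ + 1 = 11/6 ≈ 1.8333)
o(E) = 1
v(u) = 1
√(v(-135) + 35523) = √(1 + 35523) = √35524 = 2*√8881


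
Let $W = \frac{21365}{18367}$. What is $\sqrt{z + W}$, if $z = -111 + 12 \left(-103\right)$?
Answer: $\frac{2 i \sqrt{113503394782}}{18367} \approx 36.686 i$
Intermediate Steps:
$W = \frac{21365}{18367}$ ($W = 21365 \cdot \frac{1}{18367} = \frac{21365}{18367} \approx 1.1632$)
$z = -1347$ ($z = -111 - 1236 = -1347$)
$\sqrt{z + W} = \sqrt{-1347 + \frac{21365}{18367}} = \sqrt{- \frac{24718984}{18367}} = \frac{2 i \sqrt{113503394782}}{18367}$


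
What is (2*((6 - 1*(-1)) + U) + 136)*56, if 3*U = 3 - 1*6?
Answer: 8288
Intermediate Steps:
U = -1 (U = (3 - 1*6)/3 = (3 - 6)/3 = (⅓)*(-3) = -1)
(2*((6 - 1*(-1)) + U) + 136)*56 = (2*((6 - 1*(-1)) - 1) + 136)*56 = (2*((6 + 1) - 1) + 136)*56 = (2*(7 - 1) + 136)*56 = (2*6 + 136)*56 = (12 + 136)*56 = 148*56 = 8288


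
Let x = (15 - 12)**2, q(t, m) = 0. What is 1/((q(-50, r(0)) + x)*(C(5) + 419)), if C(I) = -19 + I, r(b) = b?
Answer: 1/3645 ≈ 0.00027435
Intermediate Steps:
x = 9 (x = 3**2 = 9)
1/((q(-50, r(0)) + x)*(C(5) + 419)) = 1/((0 + 9)*((-19 + 5) + 419)) = 1/(9*(-14 + 419)) = 1/(9*405) = 1/3645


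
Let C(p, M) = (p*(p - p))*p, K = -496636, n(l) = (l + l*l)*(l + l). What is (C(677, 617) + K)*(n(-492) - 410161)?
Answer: 118257478881724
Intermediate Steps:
n(l) = 2*l*(l + l²) (n(l) = (l + l²)*(2*l) = 2*l*(l + l²))
C(p, M) = 0 (C(p, M) = (p*0)*p = 0*p = 0)
(C(677, 617) + K)*(n(-492) - 410161) = (0 - 496636)*(2*(-492)²*(1 - 492) - 410161) = -496636*(2*242064*(-491) - 410161) = -496636*(-237706848 - 410161) = -496636*(-238117009) = 118257478881724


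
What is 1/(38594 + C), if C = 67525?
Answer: 1/106119 ≈ 9.4234e-6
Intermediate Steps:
1/(38594 + C) = 1/(38594 + 67525) = 1/106119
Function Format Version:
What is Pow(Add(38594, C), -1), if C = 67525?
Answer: Rational(1, 106119) ≈ 9.4234e-6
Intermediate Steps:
Pow(Add(38594, C), -1) = Pow(Add(38594, 67525), -1) = Pow(106119, -1) = Rational(1, 106119)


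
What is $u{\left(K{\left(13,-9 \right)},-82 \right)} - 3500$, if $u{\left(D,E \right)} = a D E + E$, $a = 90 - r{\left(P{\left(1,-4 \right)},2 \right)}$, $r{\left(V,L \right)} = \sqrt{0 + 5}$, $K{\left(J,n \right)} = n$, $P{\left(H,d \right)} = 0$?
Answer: $62838 - 738 \sqrt{5} \approx 61188.0$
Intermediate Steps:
$r{\left(V,L \right)} = \sqrt{5}$
$a = 90 - \sqrt{5} \approx 87.764$
$u{\left(D,E \right)} = E + D E \left(90 - \sqrt{5}\right)$ ($u{\left(D,E \right)} = \left(90 - \sqrt{5}\right) D E + E = D \left(90 - \sqrt{5}\right) E + E = D E \left(90 - \sqrt{5}\right) + E = E + D E \left(90 - \sqrt{5}\right)$)
$u{\left(K{\left(13,-9 \right)},-82 \right)} - 3500 = - 82 \left(1 - 9 \left(90 - \sqrt{5}\right)\right) - 3500 = - 82 \left(1 - \left(810 - 9 \sqrt{5}\right)\right) - 3500 = - 82 \left(-809 + 9 \sqrt{5}\right) - 3500 = \left(66338 - 738 \sqrt{5}\right) - 3500 = 62838 - 738 \sqrt{5}$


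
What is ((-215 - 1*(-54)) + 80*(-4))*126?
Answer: -60606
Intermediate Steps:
((-215 - 1*(-54)) + 80*(-4))*126 = ((-215 + 54) - 320)*126 = (-161 - 320)*126 = -481*126 = -60606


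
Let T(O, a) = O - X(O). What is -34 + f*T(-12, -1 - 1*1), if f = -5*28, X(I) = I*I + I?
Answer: 20126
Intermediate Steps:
X(I) = I + I² (X(I) = I² + I = I + I²)
f = -140
T(O, a) = O - O*(1 + O)
-34 + f*T(-12, -1 - 1*1) = -34 - (-140)*(-12)² = -34 - (-140)*144 = -34 - 140*(-144) = -34 + 20160 = 20126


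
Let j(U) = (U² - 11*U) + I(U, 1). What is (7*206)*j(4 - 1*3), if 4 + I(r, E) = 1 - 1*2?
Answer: -21630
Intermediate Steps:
I(r, E) = -5 (I(r, E) = -4 + (1 - 1*2) = -4 + (1 - 2) = -4 - 1 = -5)
j(U) = -5 + U² - 11*U (j(U) = (U² - 11*U) - 5 = -5 + U² - 11*U)
(7*206)*j(4 - 1*3) = (7*206)*(-5 + (4 - 1*3)² - 11*(4 - 1*3)) = 1442*(-5 + (4 - 3)² - 11*(4 - 3)) = 1442*(-5 + 1² - 11*1) = 1442*(-5 + 1 - 11) = 1442*(-15) = -21630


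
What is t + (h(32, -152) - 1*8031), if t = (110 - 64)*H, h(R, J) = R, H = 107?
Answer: -3077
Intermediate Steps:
t = 4922 (t = (110 - 64)*107 = 46*107 = 4922)
t + (h(32, -152) - 1*8031) = 4922 + (32 - 1*8031) = 4922 + (32 - 8031) = 4922 - 7999 = -3077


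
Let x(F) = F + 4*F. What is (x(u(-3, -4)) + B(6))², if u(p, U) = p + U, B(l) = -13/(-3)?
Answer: 8464/9 ≈ 940.44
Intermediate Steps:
B(l) = 13/3 (B(l) = -13*(-⅓) = 13/3)
u(p, U) = U + p
x(F) = 5*F
(x(u(-3, -4)) + B(6))² = (5*(-4 - 3) + 13/3)² = (5*(-7) + 13/3)² = (-35 + 13/3)² = (-92/3)² = 8464/9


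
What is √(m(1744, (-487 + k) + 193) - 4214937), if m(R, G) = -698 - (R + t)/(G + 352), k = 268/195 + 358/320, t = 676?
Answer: I*√600686833151727515/377477 ≈ 2053.2*I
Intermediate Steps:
k = 15557/6240 (k = 268*(1/195) + 358*(1/320) = 268/195 + 179/160 = 15557/6240 ≈ 2.4931)
m(R, G) = -698 - (676 + R)/(352 + G) (m(R, G) = -698 - (R + 676)/(G + 352) = -698 - (676 + R)/(352 + G))
√(m(1744, (-487 + k) + 193) - 4214937) = √((-246372 - 1*1744 - 698*((-487 + 15557/6240) + 193))/(352 + ((-487 + 15557/6240) + 193)) - 4214937) = √((-246372 - 1744 - 698*(-3023323/6240 + 193))/(352 + (-3023323/6240 + 193)) - 4214937) = √((-246372 - 1744 - 698*(-1819003/6240))/(352 - 1819003/6240) - 4214937) = √((-246372 - 1744 + 634832047/3120)/(377477/6240) - 4214937) = √((6240/377477)*(-139289873/3120) - 4214937) = √(-278579746/377477 - 4214937) = √(-1591320353695/377477) = I*√600686833151727515/377477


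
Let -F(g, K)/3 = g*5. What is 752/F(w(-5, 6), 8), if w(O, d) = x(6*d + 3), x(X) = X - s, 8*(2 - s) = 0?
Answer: -752/555 ≈ -1.3550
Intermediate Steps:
s = 2 (s = 2 - 1/8*0 = 2 + 0 = 2)
x(X) = -2 + X (x(X) = X - 1*2 = X - 2 = -2 + X)
w(O, d) = 1 + 6*d (w(O, d) = -2 + (6*d + 3) = -2 + (3 + 6*d) = 1 + 6*d)
F(g, K) = -15*g (F(g, K) = -3*g*5 = -15*g)
752/F(w(-5, 6), 8) = 752/((-15*(1 + 6*6))) = 752/((-15*(1 + 36))) = 752/((-15*37)) = 752/(-555) = 752*(-1/555) = -752/555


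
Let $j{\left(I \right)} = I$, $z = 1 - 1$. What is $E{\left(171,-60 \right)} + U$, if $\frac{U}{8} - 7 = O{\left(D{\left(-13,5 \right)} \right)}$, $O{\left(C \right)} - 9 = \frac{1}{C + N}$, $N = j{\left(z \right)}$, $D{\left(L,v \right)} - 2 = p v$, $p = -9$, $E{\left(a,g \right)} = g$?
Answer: $\frac{2916}{43} \approx 67.814$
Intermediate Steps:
$z = 0$ ($z = 1 - 1 = 0$)
$D{\left(L,v \right)} = 2 - 9 v$
$N = 0$
$O{\left(C \right)} = 9 + \frac{1}{C}$ ($O{\left(C \right)} = 9 + \frac{1}{C + 0} = 9 + \frac{1}{C}$)
$U = \frac{5496}{43}$ ($U = 56 + 8 \left(9 + \frac{1}{2 - 45}\right) = 56 + 8 \left(9 + \frac{1}{-43}\right) = 56 + 8 \left(9 - \frac{1}{43}\right) = 56 + 8 \cdot \frac{386}{43} = 56 + \frac{3088}{43} = \frac{5496}{43} \approx 127.81$)
$E{\left(171,-60 \right)} + U = -60 + \frac{5496}{43} = \frac{2916}{43}$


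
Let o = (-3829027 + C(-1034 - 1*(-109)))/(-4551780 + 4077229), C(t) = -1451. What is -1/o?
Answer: -474551/3830478 ≈ -0.12389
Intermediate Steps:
o = 3830478/474551 (o = (-3829027 - 1451)/(-4551780 + 4077229) = -3830478/(-474551) = -3830478*(-1/474551) = 3830478/474551 ≈ 8.0718)
-1/o = -1/3830478/474551 = -1*474551/3830478 = -474551/3830478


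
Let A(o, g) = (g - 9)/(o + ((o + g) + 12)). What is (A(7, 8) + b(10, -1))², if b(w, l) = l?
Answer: 1225/1156 ≈ 1.0597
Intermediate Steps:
A(o, g) = (-9 + g)/(12 + g + 2*o) (A(o, g) = (-9 + g)/(o + ((g + o) + 12)) = (-9 + g)/(o + (12 + g + o)) = (-9 + g)/(12 + g + 2*o))
(A(7, 8) + b(10, -1))² = ((-9 + 8)/(12 + 8 + 2*7) - 1)² = (-1/(12 + 8 + 14) - 1)² = (-1/34 - 1)² = (-35/34)² = 1225/1156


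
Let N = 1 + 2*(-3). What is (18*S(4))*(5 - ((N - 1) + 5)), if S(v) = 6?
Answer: 648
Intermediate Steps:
N = -5 (N = 1 - 6 = -5)
(18*S(4))*(5 - ((N - 1) + 5)) = (18*6)*(5 - ((-5 - 1) + 5)) = 108*(5 - (-6 + 5)) = 108*(5 - 1*(-1)) = 108*(5 + 1) = 108*6 = 648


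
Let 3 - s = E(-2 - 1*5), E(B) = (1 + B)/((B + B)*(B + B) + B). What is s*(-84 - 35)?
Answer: -3247/9 ≈ -360.78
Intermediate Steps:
E(B) = (1 + B)/(B + 4*B**2) (E(B) = (1 + B)/((2*B)*(2*B) + B) = (1 + B)/(4*B**2 + B) = (1 + B)/(B + 4*B**2))
s = 191/63 (s = 3 - (1 + (-2 - 1*5))/((-2 - 1*5)*(1 + 4*(-2 - 1*5))) = 3 - (1 + (-2 - 5))/((-2 - 5)*(1 + 4*(-2 - 5))) = 3 - (1 - 7)/((-7)*(1 + 4*(-7))) = 3 - (-1)*(-6)/(7*(1 - 28)) = 3 - (-1)*(-6)/(7*(-27)) = 3 - (-1)*(-1)*(-6)/(7*27) = 3 - 1*(-2/63) = 3 + 2/63 = 191/63 ≈ 3.0317)
s*(-84 - 35) = 191*(-84 - 35)/63 = (191/63)*(-119) = -3247/9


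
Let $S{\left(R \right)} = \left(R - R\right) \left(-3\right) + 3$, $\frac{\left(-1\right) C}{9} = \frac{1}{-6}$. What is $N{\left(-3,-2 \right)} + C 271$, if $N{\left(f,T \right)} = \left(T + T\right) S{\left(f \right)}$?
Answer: $\frac{789}{2} \approx 394.5$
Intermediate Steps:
$C = \frac{3}{2}$ ($C = - \frac{9}{-6} = \left(-9\right) \left(- \frac{1}{6}\right) = \frac{3}{2} \approx 1.5$)
$S{\left(R \right)} = 3$ ($S{\left(R \right)} = 0 \left(-3\right) + 3 = 0 + 3 = 3$)
$N{\left(f,T \right)} = 6 T$ ($N{\left(f,T \right)} = \left(T + T\right) 3 = 2 T 3 = 6 T$)
$N{\left(-3,-2 \right)} + C 271 = 6 \left(-2\right) + \frac{3}{2} \cdot 271 = -12 + \frac{813}{2} = \frac{789}{2}$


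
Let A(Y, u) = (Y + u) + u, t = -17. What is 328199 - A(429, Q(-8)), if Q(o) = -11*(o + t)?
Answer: 327220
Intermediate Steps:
Q(o) = 187 - 11*o (Q(o) = -11*(o - 17) = -11*(-17 + o) = 187 - 11*o)
A(Y, u) = Y + 2*u
328199 - A(429, Q(-8)) = 328199 - (429 + 2*(187 - 11*(-8))) = 328199 - (429 + 2*(187 + 88)) = 328199 - (429 + 2*275) = 328199 - (429 + 550) = 328199 - 1*979 = 328199 - 979 = 327220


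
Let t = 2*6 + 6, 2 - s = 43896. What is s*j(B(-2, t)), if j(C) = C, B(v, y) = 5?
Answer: -219470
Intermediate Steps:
s = -43894 (s = 2 - 1*43896 = 2 - 43896 = -43894)
t = 18 (t = 12 + 6 = 18)
s*j(B(-2, t)) = -43894*5 = -219470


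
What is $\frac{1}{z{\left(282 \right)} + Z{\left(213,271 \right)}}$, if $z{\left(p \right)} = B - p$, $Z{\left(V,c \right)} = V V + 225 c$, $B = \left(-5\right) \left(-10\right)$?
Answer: $\frac{1}{106112} \approx 9.424 \cdot 10^{-6}$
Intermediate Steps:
$B = 50$
$Z{\left(V,c \right)} = V^{2} + 225 c$
$z{\left(p \right)} = 50 - p$
$\frac{1}{z{\left(282 \right)} + Z{\left(213,271 \right)}} = \frac{1}{\left(50 - 282\right) + \left(213^{2} + 225 \cdot 271\right)} = \frac{1}{\left(50 - 282\right) + \left(45369 + 60975\right)} = \frac{1}{-232 + 106344} = \frac{1}{106112}$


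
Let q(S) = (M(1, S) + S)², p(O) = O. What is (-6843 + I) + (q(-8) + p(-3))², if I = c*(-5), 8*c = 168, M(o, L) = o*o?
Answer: -4832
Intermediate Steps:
M(o, L) = o²
c = 21 (c = (⅛)*168 = 21)
q(S) = (1 + S)² (q(S) = (1² + S)² = (1 + S)²)
I = -105 (I = 21*(-5) = -105)
(-6843 + I) + (q(-8) + p(-3))² = (-6843 - 105) + ((1 - 8)² - 3)² = -6948 + ((-7)² - 3)² = -6948 + (49 - 3)² = -6948 + 46² = -6948 + 2116 = -4832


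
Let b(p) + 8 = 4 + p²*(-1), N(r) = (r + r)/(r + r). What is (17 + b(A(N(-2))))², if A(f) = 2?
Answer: 81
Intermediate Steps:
N(r) = 1 (N(r) = (2*r)/((2*r)) = (2*r)*(1/(2*r)) = 1)
b(p) = -4 - p² (b(p) = -8 + (4 + p²*(-1)) = -8 + (4 - p²) = -4 - p²)
(17 + b(A(N(-2))))² = (17 + (-4 - 1*2²))² = (17 + (-4 - 1*4))² = (17 + (-4 - 4))² = (17 - 8)² = 9² = 81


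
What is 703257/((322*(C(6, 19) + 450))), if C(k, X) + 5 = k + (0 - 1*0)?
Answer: 703257/145222 ≈ 4.8426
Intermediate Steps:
C(k, X) = -5 + k (C(k, X) = -5 + (k + (0 - 1*0)) = -5 + (k + (0 + 0)) = -5 + (k + 0) = -5 + k)
703257/((322*(C(6, 19) + 450))) = 703257/((322*((-5 + 6) + 450))) = 703257/((322*(1 + 450))) = 703257/((322*451)) = 703257/145222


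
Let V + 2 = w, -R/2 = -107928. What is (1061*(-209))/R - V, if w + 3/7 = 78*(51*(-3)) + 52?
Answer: 17955724253/1510992 ≈ 11883.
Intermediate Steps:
R = 215856 (R = -2*(-107928) = 215856)
w = -83177/7 (w = -3/7 + (78*(51*(-3)) + 52) = -3/7 + (78*(-153) + 52) = -3/7 + (-11934 + 52) = -3/7 - 11882 = -83177/7 ≈ -11882.)
V = -83191/7 (V = -2 - 83177/7 = -83191/7 ≈ -11884.)
(1061*(-209))/R - V = (1061*(-209))/215856 - 1*(-83191/7) = -221749*1/215856 + 83191/7 = -221749/215856 + 83191/7 = 17955724253/1510992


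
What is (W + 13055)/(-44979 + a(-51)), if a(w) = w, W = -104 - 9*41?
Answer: -2097/7505 ≈ -0.27941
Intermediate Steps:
W = -473 (W = -104 - 369 = -473)
(W + 13055)/(-44979 + a(-51)) = (-473 + 13055)/(-44979 - 51) = 12582/(-45030) = 12582*(-1/45030) = -2097/7505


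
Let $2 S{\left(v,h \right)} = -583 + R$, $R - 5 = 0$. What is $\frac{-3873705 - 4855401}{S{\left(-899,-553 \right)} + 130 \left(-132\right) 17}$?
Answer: $\frac{8729106}{292009} \approx 29.893$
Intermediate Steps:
$R = 5$ ($R = 5 + 0 = 5$)
$S{\left(v,h \right)} = -289$ ($S{\left(v,h \right)} = \frac{-583 + 5}{2} = \frac{1}{2} \left(-578\right) = -289$)
$\frac{-3873705 - 4855401}{S{\left(-899,-553 \right)} + 130 \left(-132\right) 17} = \frac{-3873705 - 4855401}{-289 + 130 \left(-132\right) 17} = - \frac{8729106}{-289 - 291720} = - \frac{8729106}{-292009} = \left(-8729106\right) \left(- \frac{1}{292009}\right) = \frac{8729106}{292009}$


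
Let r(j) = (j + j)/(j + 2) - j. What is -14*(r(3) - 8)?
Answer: 686/5 ≈ 137.20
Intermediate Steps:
r(j) = -j + 2*j/(2 + j) (r(j) = (2*j)/(2 + j) - j = 2*j/(2 + j) - j = -j + 2*j/(2 + j))
-14*(r(3) - 8) = -14*(-1*3**2/(2 + 3) - 8) = -14*(-1*9/5 - 8) = -14*(-1*9*1/5 - 8) = -14*(-9/5 - 8) = -14*(-49/5) = 686/5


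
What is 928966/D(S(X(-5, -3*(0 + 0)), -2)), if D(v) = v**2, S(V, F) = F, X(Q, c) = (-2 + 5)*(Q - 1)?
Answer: 464483/2 ≈ 2.3224e+5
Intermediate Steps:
X(Q, c) = -3 + 3*Q (X(Q, c) = 3*(-1 + Q) = -3 + 3*Q)
928966/D(S(X(-5, -3*(0 + 0)), -2)) = 928966/((-2)**2) = 928966/4 = 928966*(1/4) = 464483/2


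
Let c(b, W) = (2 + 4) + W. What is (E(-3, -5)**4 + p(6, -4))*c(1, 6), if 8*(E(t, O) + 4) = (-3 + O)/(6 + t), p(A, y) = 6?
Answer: 116188/27 ≈ 4303.3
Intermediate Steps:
c(b, W) = 6 + W
E(t, O) = -4 + (-3 + O)/(8*(6 + t)) (E(t, O) = -4 + ((-3 + O)/(6 + t))/8 = -4 + (-3 + O)/(8*(6 + t)))
(E(-3, -5)**4 + p(6, -4))*c(1, 6) = (((-195 - 5 - 32*(-3))/(8*(6 - 3)))**4 + 6)*(6 + 6) = (((1/8)*(-195 - 5 + 96)/3)**4 + 6)*12 = (((1/8)*(1/3)*(-104))**4 + 6)*12 = ((-13/3)**4 + 6)*12 = (28561/81 + 6)*12 = (29047/81)*12 = 116188/27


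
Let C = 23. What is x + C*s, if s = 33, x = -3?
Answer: 756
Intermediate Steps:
x + C*s = -3 + 23*33 = -3 + 759 = 756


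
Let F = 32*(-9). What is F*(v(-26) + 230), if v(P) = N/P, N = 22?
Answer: -857952/13 ≈ -65996.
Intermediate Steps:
v(P) = 22/P
F = -288
F*(v(-26) + 230) = -288*(22/(-26) + 230) = -288*(22*(-1/26) + 230) = -288*(-11/13 + 230) = -288*2979/13 = -857952/13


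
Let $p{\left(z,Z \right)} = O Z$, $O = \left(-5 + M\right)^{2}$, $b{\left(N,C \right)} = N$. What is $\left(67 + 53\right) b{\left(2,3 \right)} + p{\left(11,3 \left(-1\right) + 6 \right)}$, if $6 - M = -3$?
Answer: $288$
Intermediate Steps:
$M = 9$ ($M = 6 - -3 = 6 + 3 = 9$)
$O = 16$ ($O = \left(-5 + 9\right)^{2} = 4^{2} = 16$)
$p{\left(z,Z \right)} = 16 Z$
$\left(67 + 53\right) b{\left(2,3 \right)} + p{\left(11,3 \left(-1\right) + 6 \right)} = \left(67 + 53\right) 2 + 16 \left(3 \left(-1\right) + 6\right) = 120 \cdot 2 + 16 \left(-3 + 6\right) = 240 + 16 \cdot 3 = 240 + 48 = 288$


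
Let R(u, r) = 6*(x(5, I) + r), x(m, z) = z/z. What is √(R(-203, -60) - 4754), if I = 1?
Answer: 2*I*√1277 ≈ 71.47*I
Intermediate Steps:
x(m, z) = 1
R(u, r) = 6 + 6*r (R(u, r) = 6*(1 + r) = 6 + 6*r)
√(R(-203, -60) - 4754) = √((6 + 6*(-60)) - 4754) = √((6 - 360) - 4754) = √(-354 - 4754) = √(-5108) = 2*I*√1277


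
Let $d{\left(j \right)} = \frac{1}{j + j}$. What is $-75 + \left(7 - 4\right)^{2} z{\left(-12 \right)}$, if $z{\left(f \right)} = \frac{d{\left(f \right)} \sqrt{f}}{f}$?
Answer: $-75 + \frac{i \sqrt{3}}{16} \approx -75.0 + 0.10825 i$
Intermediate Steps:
$d{\left(j \right)} = \frac{1}{2 j}$
$z{\left(f \right)} = \frac{1}{2 f^{\frac{3}{2}}}$ ($z{\left(f \right)} = \frac{\frac{1}{2 f} \sqrt{f}}{f} = \frac{\frac{1}{2} \frac{1}{\sqrt{f}}}{f} = \frac{1}{2 f^{\frac{3}{2}}}$)
$-75 + \left(7 - 4\right)^{2} z{\left(-12 \right)} = -75 + \left(7 - 4\right)^{2} \frac{1}{2 \left(- 24 i \sqrt{3}\right)} = -75 + 3^{2} \frac{\frac{1}{72} i \sqrt{3}}{2} = -75 + 9 \frac{i \sqrt{3}}{144} = -75 + \frac{i \sqrt{3}}{16}$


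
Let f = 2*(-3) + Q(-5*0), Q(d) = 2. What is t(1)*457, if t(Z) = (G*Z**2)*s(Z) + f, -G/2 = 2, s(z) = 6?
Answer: -12796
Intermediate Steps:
G = -4 (G = -2*2 = -4)
f = -4 (f = 2*(-3) + 2 = -6 + 2 = -4)
t(Z) = -4 - 24*Z**2 (t(Z) = -4*Z**2*6 - 4 = -24*Z**2 - 4 = -4 - 24*Z**2)
t(1)*457 = (-4 - 24*1**2)*457 = (-4 - 24*1)*457 = (-4 - 24)*457 = -28*457 = -12796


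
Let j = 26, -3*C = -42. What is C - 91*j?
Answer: -2352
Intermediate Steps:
C = 14 (C = -⅓*(-42) = 14)
C - 91*j = 14 - 91*26 = 14 - 2366 = -2352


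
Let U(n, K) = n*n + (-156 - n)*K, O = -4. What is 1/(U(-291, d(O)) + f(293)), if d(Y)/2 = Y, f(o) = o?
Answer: 1/83894 ≈ 1.1920e-5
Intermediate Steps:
d(Y) = 2*Y
U(n, K) = n**2 + K*(-156 - n)
1/(U(-291, d(O)) + f(293)) = 1/(((-291)**2 - 312*(-4) - 1*2*(-4)*(-291)) + 293) = 1/((84681 - 156*(-8) - 1*(-8)*(-291)) + 293) = 1/((84681 + 1248 - 2328) + 293) = 1/(83601 + 293) = 1/83894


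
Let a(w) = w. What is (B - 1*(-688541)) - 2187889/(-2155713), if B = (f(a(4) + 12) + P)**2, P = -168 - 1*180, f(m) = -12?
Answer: 1763679377422/2155713 ≈ 8.1814e+5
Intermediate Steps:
P = -348 (P = -168 - 180 = -348)
B = 129600 (B = (-12 - 348)**2 = (-360)**2 = 129600)
(B - 1*(-688541)) - 2187889/(-2155713) = (129600 - 1*(-688541)) - 2187889/(-2155713) = (129600 + 688541) - 2187889*(-1/2155713) = 818141 + 2187889/2155713 = 1763679377422/2155713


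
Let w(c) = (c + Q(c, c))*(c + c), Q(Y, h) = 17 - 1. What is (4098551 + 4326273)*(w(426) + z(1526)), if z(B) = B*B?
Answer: 22791339374240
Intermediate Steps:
z(B) = B**2
Q(Y, h) = 16
w(c) = 2*c*(16 + c) (w(c) = (c + 16)*(c + c) = (16 + c)*(2*c) = 2*c*(16 + c))
(4098551 + 4326273)*(w(426) + z(1526)) = (4098551 + 4326273)*(2*426*(16 + 426) + 1526**2) = 8424824*(2*426*442 + 2328676) = 8424824*(376584 + 2328676) = 8424824*2705260 = 22791339374240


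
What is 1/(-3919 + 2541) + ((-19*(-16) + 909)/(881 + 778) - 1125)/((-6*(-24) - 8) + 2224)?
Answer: -643527119/1348800180 ≈ -0.47711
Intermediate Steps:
1/(-3919 + 2541) + ((-19*(-16) + 909)/(881 + 778) - 1125)/((-6*(-24) - 8) + 2224) = 1/(-1378) + ((304 + 909)/1659 - 1125)/((144 - 8) + 2224) = -1/1378 + (1213*(1/1659) - 1125)/(136 + 2224) = -1/1378 + (1213/1659 - 1125)/2360 = -1/1378 - 1865162/1659*1/2360 = -1/1378 - 932581/1957620 = -643527119/1348800180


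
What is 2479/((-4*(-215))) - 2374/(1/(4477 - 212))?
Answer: -8707592121/860 ≈ -1.0125e+7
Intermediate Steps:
2479/((-4*(-215))) - 2374/(1/(4477 - 212)) = 2479/860 - 2374/(1/4265) = 2479*(1/860) - 2374/1/4265 = 2479/860 - 2374*4265 = 2479/860 - 10125110 = -8707592121/860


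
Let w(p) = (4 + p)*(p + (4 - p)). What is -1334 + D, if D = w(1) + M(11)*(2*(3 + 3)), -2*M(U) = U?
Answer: -1380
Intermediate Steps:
M(U) = -U/2
w(p) = 16 + 4*p (w(p) = (4 + p)*4 = 16 + 4*p)
D = -46 (D = (16 + 4*1) + (-½*11)*(2*(3 + 3)) = (16 + 4) - 11*6 = 20 - 11/2*12 = 20 - 66 = -46)
-1334 + D = -1334 - 46 = -1380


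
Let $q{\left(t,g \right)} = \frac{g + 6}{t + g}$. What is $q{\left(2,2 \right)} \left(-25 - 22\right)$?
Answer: $-94$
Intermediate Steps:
$q{\left(t,g \right)} = \frac{6 + g}{g + t}$
$q{\left(2,2 \right)} \left(-25 - 22\right) = \frac{6 + 2}{2 + 2} \left(-25 - 22\right) = \frac{1}{4} \cdot 8 \left(-47\right) = 2 \left(-47\right) = -94$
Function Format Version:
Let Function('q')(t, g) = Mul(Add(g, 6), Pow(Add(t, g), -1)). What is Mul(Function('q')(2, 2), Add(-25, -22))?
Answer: -94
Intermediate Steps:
Function('q')(t, g) = Mul(Pow(Add(g, t), -1), Add(6, g)) (Function('q')(t, g) = Mul(Add(6, g), Pow(Add(g, t), -1)) = Mul(Pow(Add(g, t), -1), Add(6, g)))
Mul(Function('q')(2, 2), Add(-25, -22)) = Mul(Mul(Pow(Add(2, 2), -1), Add(6, 2)), Add(-25, -22)) = Mul(Mul(Pow(4, -1), 8), -47) = Mul(Mul(Rational(1, 4), 8), -47) = Mul(2, -47) = -94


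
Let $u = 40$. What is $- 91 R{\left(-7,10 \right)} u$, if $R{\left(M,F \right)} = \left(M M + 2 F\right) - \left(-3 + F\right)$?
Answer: $-225680$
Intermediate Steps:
$R{\left(M,F \right)} = 3 + F + M^{2}$ ($R{\left(M,F \right)} = \left(M^{2} + 2 F\right) - \left(-3 + F\right) = 3 + F + M^{2}$)
$- 91 R{\left(-7,10 \right)} u = - 91 \left(3 + 10 + \left(-7\right)^{2}\right) 40 = - 91 \left(3 + 10 + 49\right) 40 = \left(-91\right) 62 \cdot 40 = \left(-5642\right) 40 = -225680$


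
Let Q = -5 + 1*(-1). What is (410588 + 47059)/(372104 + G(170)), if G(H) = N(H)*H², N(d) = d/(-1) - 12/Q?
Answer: -457647/4483096 ≈ -0.10208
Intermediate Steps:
Q = -6 (Q = -5 - 1 = -6)
N(d) = 2 - d (N(d) = d/(-1) - 12/(-6) = d*(-1) - 12*(-⅙) = -d + 2 = 2 - d)
G(H) = H²*(2 - H) (G(H) = (2 - H)*H² = H²*(2 - H))
(410588 + 47059)/(372104 + G(170)) = (410588 + 47059)/(372104 + 170²*(2 - 1*170)) = 457647/(372104 + 28900*(2 - 170)) = 457647/(372104 + 28900*(-168)) = 457647/(372104 - 4855200) = 457647/(-4483096) = 457647*(-1/4483096) = -457647/4483096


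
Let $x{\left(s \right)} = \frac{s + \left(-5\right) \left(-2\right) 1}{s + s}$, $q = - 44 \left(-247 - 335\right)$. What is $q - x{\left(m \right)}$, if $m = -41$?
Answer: $\frac{2099825}{82} \approx 25608.0$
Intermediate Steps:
$q = 25608$ ($q = \left(-44\right) \left(-582\right) = 25608$)
$x{\left(s \right)} = \frac{10 + s}{2 s}$ ($x{\left(s \right)} = \frac{s + 10 \cdot 1}{2 s} = \left(s + 10\right) \frac{1}{2 s} = \left(10 + s\right) \frac{1}{2 s} = \frac{10 + s}{2 s}$)
$q - x{\left(m \right)} = 25608 - \frac{10 - 41}{2 \left(-41\right)} = 25608 - \frac{1}{2} \left(- \frac{1}{41}\right) \left(-31\right) = 25608 - \frac{31}{82} = \frac{2099825}{82}$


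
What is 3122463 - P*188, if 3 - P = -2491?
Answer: 2653591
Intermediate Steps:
P = 2494 (P = 3 - 1*(-2491) = 3 + 2491 = 2494)
3122463 - P*188 = 3122463 - 2494*188 = 3122463 - 1*468872 = 3122463 - 468872 = 2653591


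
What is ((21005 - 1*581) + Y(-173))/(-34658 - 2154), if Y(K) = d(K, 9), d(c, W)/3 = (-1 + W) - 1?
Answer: -20445/36812 ≈ -0.55539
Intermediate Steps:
d(c, W) = -6 + 3*W (d(c, W) = 3*((-1 + W) - 1) = 3*(-2 + W) = -6 + 3*W)
Y(K) = 21 (Y(K) = -6 + 3*9 = -6 + 27 = 21)
((21005 - 1*581) + Y(-173))/(-34658 - 2154) = ((21005 - 1*581) + 21)/(-34658 - 2154) = ((21005 - 581) + 21)/(-36812) = (20424 + 21)*(-1/36812) = 20445*(-1/36812) = -20445/36812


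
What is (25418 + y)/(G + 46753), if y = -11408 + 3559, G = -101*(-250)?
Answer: 17569/72003 ≈ 0.24400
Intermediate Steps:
G = 25250
y = -7849
(25418 + y)/(G + 46753) = (25418 - 7849)/(25250 + 46753) = 17569/72003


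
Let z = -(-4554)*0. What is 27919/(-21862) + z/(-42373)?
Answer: -27919/21862 ≈ -1.2771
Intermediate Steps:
z = 0 (z = -1518*0 = 0)
27919/(-21862) + z/(-42373) = 27919/(-21862) + 0/(-42373) = 27919*(-1/21862) + 0*(-1/42373) = -27919/21862 + 0 = -27919/21862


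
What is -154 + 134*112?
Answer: 14854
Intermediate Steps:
-154 + 134*112 = -154 + 15008 = 14854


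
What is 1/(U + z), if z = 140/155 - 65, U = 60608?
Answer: 31/1876861 ≈ 1.6517e-5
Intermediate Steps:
z = -1987/31 (z = 140*(1/155) - 65 = 28/31 - 65 = -1987/31 ≈ -64.097)
1/(U + z) = 1/(60608 - 1987/31) = 1/(1876861/31) = 31/1876861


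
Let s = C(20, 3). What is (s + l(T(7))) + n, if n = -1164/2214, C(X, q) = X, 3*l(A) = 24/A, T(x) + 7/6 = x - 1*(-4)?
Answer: 441686/21771 ≈ 20.288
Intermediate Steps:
T(x) = 17/6 + x (T(x) = -7/6 + (x - 1*(-4)) = -7/6 + (x + 4) = -7/6 + (4 + x) = 17/6 + x)
l(A) = 8/A (l(A) = (24/A)/3 = 8/A)
n = -194/369 (n = -1164*1/2214 = -194/369 ≈ -0.52575)
s = 20
(s + l(T(7))) + n = (20 + 8/(17/6 + 7)) - 194/369 = (20 + 8/(59/6)) - 194/369 = (20 + 8*(6/59)) - 194/369 = (20 + 48/59) - 194/369 = 1228/59 - 194/369 = 441686/21771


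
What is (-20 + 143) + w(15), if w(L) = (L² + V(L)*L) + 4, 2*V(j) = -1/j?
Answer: 703/2 ≈ 351.50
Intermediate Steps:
V(j) = -1/(2*j) (V(j) = (-1/j)/2 = -1/(2*j))
w(L) = 7/2 + L² (w(L) = (L² + (-1/(2*L))*L) + 4 = (L² - ½) + 4 = (-½ + L²) + 4 = 7/2 + L²)
(-20 + 143) + w(15) = (-20 + 143) + (7/2 + 15²) = 123 + (7/2 + 225) = 123 + 457/2 = 703/2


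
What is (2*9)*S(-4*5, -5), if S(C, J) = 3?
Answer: 54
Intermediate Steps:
(2*9)*S(-4*5, -5) = (2*9)*3 = 18*3 = 54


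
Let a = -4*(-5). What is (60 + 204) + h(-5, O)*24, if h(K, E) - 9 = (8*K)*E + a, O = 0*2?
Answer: 960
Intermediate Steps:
O = 0
a = 20
h(K, E) = 29 + 8*E*K (h(K, E) = 9 + ((8*K)*E + 20) = 9 + (8*E*K + 20) = 9 + (20 + 8*E*K) = 29 + 8*E*K)
(60 + 204) + h(-5, O)*24 = (60 + 204) + (29 + 8*0*(-5))*24 = 264 + (29 + 0)*24 = 264 + 29*24 = 264 + 696 = 960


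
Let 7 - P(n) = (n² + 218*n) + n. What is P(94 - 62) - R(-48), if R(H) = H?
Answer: -7977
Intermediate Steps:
P(n) = 7 - n² - 219*n (P(n) = 7 - ((n² + 218*n) + n) = 7 - (n² + 219*n) = 7 + (-n² - 219*n) = 7 - n² - 219*n)
P(94 - 62) - R(-48) = (7 - (94 - 62)² - 219*(94 - 62)) - 1*(-48) = (7 - 1*32² - 219*32) + 48 = (7 - 1*1024 - 7008) + 48 = (7 - 1024 - 7008) + 48 = -8025 + 48 = -7977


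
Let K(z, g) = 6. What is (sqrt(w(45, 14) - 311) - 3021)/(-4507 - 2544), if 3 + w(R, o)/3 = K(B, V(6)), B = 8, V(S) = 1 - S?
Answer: 3021/7051 - I*sqrt(302)/7051 ≈ 0.42845 - 0.0024646*I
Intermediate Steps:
w(R, o) = 9 (w(R, o) = -9 + 3*6 = -9 + 18 = 9)
(sqrt(w(45, 14) - 311) - 3021)/(-4507 - 2544) = (sqrt(9 - 311) - 3021)/(-4507 - 2544) = (sqrt(-302) - 3021)/(-7051) = (I*sqrt(302) - 3021)*(-1/7051) = (-3021 + I*sqrt(302))*(-1/7051) = 3021/7051 - I*sqrt(302)/7051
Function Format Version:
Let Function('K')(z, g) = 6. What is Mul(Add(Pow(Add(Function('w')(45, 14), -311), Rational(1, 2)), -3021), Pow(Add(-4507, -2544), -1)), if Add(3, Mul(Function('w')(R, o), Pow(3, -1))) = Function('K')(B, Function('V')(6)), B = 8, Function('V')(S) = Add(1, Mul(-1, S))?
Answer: Add(Rational(3021, 7051), Mul(Rational(-1, 7051), I, Pow(302, Rational(1, 2)))) ≈ Add(0.42845, Mul(-0.0024646, I))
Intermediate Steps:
Function('w')(R, o) = 9 (Function('w')(R, o) = Add(-9, Mul(3, 6)) = Add(-9, 18) = 9)
Mul(Add(Pow(Add(Function('w')(45, 14), -311), Rational(1, 2)), -3021), Pow(Add(-4507, -2544), -1)) = Mul(Add(Pow(Add(9, -311), Rational(1, 2)), -3021), Pow(Add(-4507, -2544), -1)) = Mul(Add(Pow(-302, Rational(1, 2)), -3021), Pow(-7051, -1)) = Mul(Add(Mul(I, Pow(302, Rational(1, 2))), -3021), Rational(-1, 7051)) = Mul(Add(-3021, Mul(I, Pow(302, Rational(1, 2)))), Rational(-1, 7051)) = Add(Rational(3021, 7051), Mul(Rational(-1, 7051), I, Pow(302, Rational(1, 2))))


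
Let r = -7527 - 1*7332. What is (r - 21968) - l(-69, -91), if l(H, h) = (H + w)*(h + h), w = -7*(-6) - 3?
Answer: -42287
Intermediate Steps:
w = 39 (w = 42 - 3 = 39)
r = -14859 (r = -7527 - 7332 = -14859)
l(H, h) = 2*h*(39 + H) (l(H, h) = (H + 39)*(h + h) = (39 + H)*(2*h) = 2*h*(39 + H))
(r - 21968) - l(-69, -91) = (-14859 - 21968) - 2*(-91)*(39 - 69) = -36827 - 2*(-91)*(-30) = -36827 - 1*5460 = -36827 - 5460 = -42287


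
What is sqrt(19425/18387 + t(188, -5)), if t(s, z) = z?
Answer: I*sqrt(16459770)/2043 ≈ 1.9858*I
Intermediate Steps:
sqrt(19425/18387 + t(188, -5)) = sqrt(19425/18387 - 5) = sqrt(19425*(1/18387) - 5) = sqrt(6475/6129 - 5) = sqrt(-24170/6129) = I*sqrt(16459770)/2043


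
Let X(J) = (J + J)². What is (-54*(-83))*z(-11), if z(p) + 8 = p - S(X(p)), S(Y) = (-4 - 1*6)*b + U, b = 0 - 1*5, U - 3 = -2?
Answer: -313740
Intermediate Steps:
U = 1 (U = 3 - 2 = 1)
b = -5 (b = 0 - 5 = -5)
X(J) = 4*J² (X(J) = (2*J)² = 4*J²)
S(Y) = 51 (S(Y) = (-4 - 1*6)*(-5) + 1 = (-4 - 6)*(-5) + 1 = -10*(-5) + 1 = 50 + 1 = 51)
z(p) = -59 + p (z(p) = -8 + (p - 1*51) = -8 + (p - 51) = -8 + (-51 + p) = -59 + p)
(-54*(-83))*z(-11) = (-54*(-83))*(-59 - 11) = 4482*(-70) = -313740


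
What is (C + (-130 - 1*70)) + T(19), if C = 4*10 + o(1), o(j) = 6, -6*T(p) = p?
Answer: -943/6 ≈ -157.17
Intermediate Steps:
T(p) = -p/6
C = 46 (C = 4*10 + 6 = 40 + 6 = 46)
(C + (-130 - 1*70)) + T(19) = (46 + (-130 - 1*70)) - ⅙*19 = (46 + (-130 - 70)) - 19/6 = (46 - 200) - 19/6 = -154 - 19/6 = -943/6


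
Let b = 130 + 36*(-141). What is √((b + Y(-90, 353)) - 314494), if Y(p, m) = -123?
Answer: 3*I*√35507 ≈ 565.3*I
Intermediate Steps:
b = -4946 (b = 130 - 5076 = -4946)
√((b + Y(-90, 353)) - 314494) = √((-4946 - 123) - 314494) = √(-5069 - 314494) = √(-319563) = 3*I*√35507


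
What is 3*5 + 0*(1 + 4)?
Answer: 15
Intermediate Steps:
3*5 + 0*(1 + 4) = 15 + 0*5 = 15 + 0 = 15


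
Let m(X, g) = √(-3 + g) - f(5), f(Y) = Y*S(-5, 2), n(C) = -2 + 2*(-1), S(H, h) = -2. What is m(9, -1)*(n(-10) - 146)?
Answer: -1500 - 300*I ≈ -1500.0 - 300.0*I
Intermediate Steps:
n(C) = -4 (n(C) = -2 - 2 = -4)
f(Y) = -2*Y (f(Y) = Y*(-2) = -2*Y)
m(X, g) = 10 + √(-3 + g) (m(X, g) = √(-3 + g) - (-2)*5 = √(-3 + g) - 1*(-10) = √(-3 + g) + 10 = 10 + √(-3 + g))
m(9, -1)*(n(-10) - 146) = (10 + √(-3 - 1))*(-4 - 146) = (10 + √(-4))*(-150) = (10 + 2*I)*(-150) = -1500 - 300*I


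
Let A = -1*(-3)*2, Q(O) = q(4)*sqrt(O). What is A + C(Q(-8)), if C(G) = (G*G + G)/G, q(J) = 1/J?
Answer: 7 + I*sqrt(2)/2 ≈ 7.0 + 0.70711*I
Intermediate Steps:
Q(O) = sqrt(O)/4
C(G) = (G + G**2)/G (C(G) = (G**2 + G)/G = (G + G**2)/G)
A = 6 (A = 3*2 = 6)
A + C(Q(-8)) = 6 + (1 + sqrt(-8)/4) = 6 + (1 + (2*I*sqrt(2))/4) = 6 + (1 + I*sqrt(2)/2) = 7 + I*sqrt(2)/2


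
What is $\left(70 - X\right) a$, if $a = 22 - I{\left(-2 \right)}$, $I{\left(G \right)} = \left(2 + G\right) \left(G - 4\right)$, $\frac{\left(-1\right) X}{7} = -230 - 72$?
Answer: $-44968$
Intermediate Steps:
$X = 2114$ ($X = - 7 \left(-230 - 72\right) = \left(-7\right) \left(-302\right) = 2114$)
$I{\left(G \right)} = \left(-4 + G\right) \left(2 + G\right)$ ($I{\left(G \right)} = \left(2 + G\right) \left(G - 4\right) = \left(2 + G\right) \left(-4 + G\right) = \left(-4 + G\right) \left(2 + G\right)$)
$a = 22$ ($a = 22 - \left(-8 + \left(-2\right)^{2} - -4\right) = 22 - \left(-8 + 4 + 4\right) = 22 - 0 = 22 + 0 = 22$)
$\left(70 - X\right) a = \left(70 - 2114\right) 22 = \left(-2044\right) 22 = -44968$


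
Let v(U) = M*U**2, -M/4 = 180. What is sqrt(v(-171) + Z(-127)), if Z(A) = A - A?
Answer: 2052*I*sqrt(5) ≈ 4588.4*I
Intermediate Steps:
M = -720 (M = -4*180 = -720)
v(U) = -720*U**2
Z(A) = 0
sqrt(v(-171) + Z(-127)) = sqrt(-720*(-171)**2 + 0) = sqrt(-720*29241 + 0) = sqrt(-21053520 + 0) = sqrt(-21053520) = 2052*I*sqrt(5)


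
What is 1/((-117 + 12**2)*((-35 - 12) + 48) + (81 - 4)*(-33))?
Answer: -1/2514 ≈ -0.00039777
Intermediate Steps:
1/((-117 + 12**2)*((-35 - 12) + 48) + (81 - 4)*(-33)) = 1/((-117 + 144)*(-47 + 48) + 77*(-33)) = 1/(27*1 - 2541) = 1/(27 - 2541) = 1/(-2514) = -1/2514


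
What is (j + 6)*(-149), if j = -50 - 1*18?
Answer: 9238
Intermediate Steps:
j = -68 (j = -50 - 18 = -68)
(j + 6)*(-149) = (-68 + 6)*(-149) = -62*(-149) = 9238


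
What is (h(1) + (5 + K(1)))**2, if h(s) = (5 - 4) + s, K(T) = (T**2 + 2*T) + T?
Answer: 121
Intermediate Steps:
K(T) = T**2 + 3*T
h(s) = 1 + s
(h(1) + (5 + K(1)))**2 = ((1 + 1) + (5 + 1*(3 + 1)))**2 = (2 + (5 + 1*4))**2 = (2 + (5 + 4))**2 = (2 + 9)**2 = 11**2 = 121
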